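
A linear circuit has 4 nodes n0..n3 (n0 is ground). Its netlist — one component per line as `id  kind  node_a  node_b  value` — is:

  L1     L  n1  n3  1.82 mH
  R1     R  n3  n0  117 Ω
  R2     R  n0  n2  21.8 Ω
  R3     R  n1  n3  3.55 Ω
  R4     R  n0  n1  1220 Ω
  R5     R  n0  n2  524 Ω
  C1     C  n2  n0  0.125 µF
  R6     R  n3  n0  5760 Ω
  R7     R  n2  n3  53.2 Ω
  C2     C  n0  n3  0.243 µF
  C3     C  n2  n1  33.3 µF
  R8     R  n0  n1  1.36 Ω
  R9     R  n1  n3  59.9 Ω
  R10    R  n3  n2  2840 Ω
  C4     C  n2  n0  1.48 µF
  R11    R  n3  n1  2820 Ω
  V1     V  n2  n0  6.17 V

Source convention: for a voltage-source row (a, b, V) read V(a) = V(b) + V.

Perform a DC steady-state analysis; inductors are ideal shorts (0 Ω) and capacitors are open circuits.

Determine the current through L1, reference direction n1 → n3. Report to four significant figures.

Element admittances at DC:
  L1: short n1↔n3 (DC inductor)
  Y(R1) = 0.008547 S between n3,n0
  Y(R2) = 0.04587 S between n0,n2
  Y(R3) = 0.2817 S between n1,n3
  Y(R4) = 0.0008197 S between n0,n1
  Y(R5) = 0.001908 S between n0,n2
  Y(C1) = 0.000 S between n2,n0
  Y(R6) = 0.0001736 S between n3,n0
  Y(R7) = 0.01880 S between n2,n3
  Y(C2) = 0.000 S between n0,n3
  Y(C3) = 0.000 S between n2,n1
  Y(R8) = 0.7353 S between n0,n1
  Y(R9) = 0.01669 S between n1,n3
  Y(R10) = 0.0003521 S between n3,n2
  Y(C4) = 0.000 S between n2,n0
  Y(R11) = 0.0003546 S between n3,n1
  V1: constraint V(n2)−V(n0) = 6.17
Assemble and solve the 5×5 MNA system:
  V(n1)=0.1546  V(n2)=6.170  V(n3)=0.1546
  i(L1)=-0.1138  i(V1)=-0.4100

-0.1138 A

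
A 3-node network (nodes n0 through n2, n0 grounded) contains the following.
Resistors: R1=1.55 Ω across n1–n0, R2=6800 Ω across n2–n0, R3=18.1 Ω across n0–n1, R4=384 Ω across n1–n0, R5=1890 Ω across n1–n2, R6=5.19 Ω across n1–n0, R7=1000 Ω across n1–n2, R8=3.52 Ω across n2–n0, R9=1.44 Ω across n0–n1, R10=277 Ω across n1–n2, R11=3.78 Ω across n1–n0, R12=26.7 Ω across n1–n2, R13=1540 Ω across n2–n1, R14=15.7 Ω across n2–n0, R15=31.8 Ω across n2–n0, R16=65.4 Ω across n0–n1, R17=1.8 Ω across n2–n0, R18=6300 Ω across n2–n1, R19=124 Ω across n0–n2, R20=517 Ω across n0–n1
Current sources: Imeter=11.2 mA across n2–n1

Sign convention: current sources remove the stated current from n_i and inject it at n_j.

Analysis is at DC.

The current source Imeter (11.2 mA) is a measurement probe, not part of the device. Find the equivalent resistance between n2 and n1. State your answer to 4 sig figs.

R_eq = 1.491 Ω

Element admittances at DC:
  Y(R1) = 0.6452 S between n1,n0
  Y(R2) = 0.0001471 S between n2,n0
  Y(R3) = 0.05525 S between n0,n1
  Y(R4) = 0.002604 S between n1,n0
  Y(R5) = 0.0005291 S between n1,n2
  Y(R6) = 0.1927 S between n1,n0
  Y(R7) = 0.001000 S between n1,n2
  Y(R8) = 0.2841 S between n2,n0
  Y(R9) = 0.6944 S between n0,n1
  Y(R10) = 0.003610 S between n1,n2
  Y(R11) = 0.2646 S between n1,n0
  Y(R12) = 0.03745 S between n1,n2
  Y(R13) = 0.0006494 S between n2,n1
  Y(R14) = 0.06369 S between n2,n0
  Y(R15) = 0.03145 S between n2,n0
  Y(R16) = 0.01529 S between n0,n1
  Y(R17) = 0.5556 S between n2,n0
  Y(R18) = 0.0001587 S between n2,n1
  Y(R19) = 0.008065 S between n0,n2
  Y(R20) = 0.001934 S between n0,n1
  Imeter: injects 0.0112 A into n1 (from n2)
Assemble and solve the 2×2 MNA system:
  V(n1)=0.005596  V(n2)=-0.01111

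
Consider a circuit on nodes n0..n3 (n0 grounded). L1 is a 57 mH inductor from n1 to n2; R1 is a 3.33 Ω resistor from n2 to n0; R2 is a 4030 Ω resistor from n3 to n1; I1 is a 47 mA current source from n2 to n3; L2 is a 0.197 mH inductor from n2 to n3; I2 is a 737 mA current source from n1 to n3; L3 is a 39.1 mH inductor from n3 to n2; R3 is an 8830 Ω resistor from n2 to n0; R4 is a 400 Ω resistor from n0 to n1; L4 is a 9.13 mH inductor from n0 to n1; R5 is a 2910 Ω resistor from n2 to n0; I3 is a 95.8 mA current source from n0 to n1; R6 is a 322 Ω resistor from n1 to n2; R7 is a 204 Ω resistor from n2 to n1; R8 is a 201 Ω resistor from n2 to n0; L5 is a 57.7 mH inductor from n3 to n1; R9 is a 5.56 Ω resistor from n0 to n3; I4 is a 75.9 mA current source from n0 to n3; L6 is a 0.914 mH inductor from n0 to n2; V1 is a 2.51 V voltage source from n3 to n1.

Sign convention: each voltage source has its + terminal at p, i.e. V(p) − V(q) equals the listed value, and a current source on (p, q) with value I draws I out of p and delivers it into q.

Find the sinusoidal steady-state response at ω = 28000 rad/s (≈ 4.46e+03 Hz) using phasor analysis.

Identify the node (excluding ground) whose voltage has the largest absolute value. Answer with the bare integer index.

1

Apply KCL at each of the 3 non-ground nodes and solve the resulting linear system.
Node n1: branches {L1, R2, I2, R4, L4, I3, R6, R7, L5, V1} → V_1 = -1.833+0.3996j
Node n2: branches {L1, R1, I1, L2, L3, R3, R5, R6, R7, R8, L6} → V_2 = 0.2031-0.2359j
Node n3: branches {R2, I1, L2, I2, L3, L5, R9, I4, V1} → V_3 = 0.6774+0.3996j
Source currents: i(V1)=0.6217+0.01609j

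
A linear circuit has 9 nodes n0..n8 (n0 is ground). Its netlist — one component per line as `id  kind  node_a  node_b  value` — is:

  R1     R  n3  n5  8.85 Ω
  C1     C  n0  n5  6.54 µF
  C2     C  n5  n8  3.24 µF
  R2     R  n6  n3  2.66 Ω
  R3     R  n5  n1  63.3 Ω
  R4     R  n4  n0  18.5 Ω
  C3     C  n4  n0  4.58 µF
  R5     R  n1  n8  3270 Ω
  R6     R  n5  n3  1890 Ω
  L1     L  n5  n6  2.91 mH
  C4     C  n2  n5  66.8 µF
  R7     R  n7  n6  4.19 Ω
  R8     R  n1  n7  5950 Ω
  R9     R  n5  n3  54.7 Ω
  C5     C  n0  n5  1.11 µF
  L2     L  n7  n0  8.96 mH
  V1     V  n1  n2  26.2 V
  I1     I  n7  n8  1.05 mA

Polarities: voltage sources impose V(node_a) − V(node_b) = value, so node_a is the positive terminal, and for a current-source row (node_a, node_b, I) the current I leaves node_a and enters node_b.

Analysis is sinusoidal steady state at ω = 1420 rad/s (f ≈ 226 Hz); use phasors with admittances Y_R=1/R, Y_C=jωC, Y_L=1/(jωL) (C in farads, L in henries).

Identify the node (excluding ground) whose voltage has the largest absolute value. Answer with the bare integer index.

1

Apply KCL at each of the 8 non-ground nodes and solve the resulting linear system.
Node n1: branches {R3, R5, R8, V1} → V_1 = 25.43+4.346j
Node n2: branches {C4, V1} → V_2 = -0.7748+4.346j
Node n3: branches {R1, R2, R6, R9} → V_3 = -0.01788-0.007891j
Node n4: branches {R4, C3} → V_4 = 0.000+0.000j
Node n5: branches {R1, C1, C2, R3, R6, L1, C4, R9, C5} → V_5 = -0.02016-0.01742j
Node n6: branches {R2, L1, R7} → V_6 = -0.01709-0.004552j
Node n7: branches {R7, R8, L2, I1} → V_7 = -0.002786-0.002407j
Node n8: branches {C2, R5, I1} → V_8 = 0.3956-1.909j
Source currents: i(V1)=-0.4139-0.07158j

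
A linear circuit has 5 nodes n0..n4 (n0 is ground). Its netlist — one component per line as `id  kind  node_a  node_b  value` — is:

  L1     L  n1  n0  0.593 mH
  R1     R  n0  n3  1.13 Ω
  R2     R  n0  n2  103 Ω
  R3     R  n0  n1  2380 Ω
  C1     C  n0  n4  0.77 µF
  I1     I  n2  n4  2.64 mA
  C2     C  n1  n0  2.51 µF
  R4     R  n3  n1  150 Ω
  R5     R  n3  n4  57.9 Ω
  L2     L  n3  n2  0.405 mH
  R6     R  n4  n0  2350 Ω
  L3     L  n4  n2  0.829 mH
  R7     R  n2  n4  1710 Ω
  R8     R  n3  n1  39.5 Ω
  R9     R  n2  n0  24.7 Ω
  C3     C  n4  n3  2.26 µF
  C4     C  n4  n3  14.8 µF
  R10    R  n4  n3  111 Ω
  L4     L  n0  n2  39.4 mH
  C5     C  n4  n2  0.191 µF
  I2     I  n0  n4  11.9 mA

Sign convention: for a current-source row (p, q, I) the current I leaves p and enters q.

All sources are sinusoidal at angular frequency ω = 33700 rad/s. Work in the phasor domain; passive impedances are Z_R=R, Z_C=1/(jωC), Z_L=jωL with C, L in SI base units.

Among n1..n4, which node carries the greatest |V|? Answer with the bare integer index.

MNA unknowns: 4 node voltages V₁..V_4
L1: Y=0.000-0.05004j on G[1,0]
R1: Y=0.8850+0.000j on G[0,3]
R2: Y=0.009709+0.000j on G[0,2]
R3: Y=0.0004202+0.000j on G[0,1]
C1: Y=0.000+0.02595j on G[0,4]
I1: z[2]−=0.00264, z[4]+=0.00264
C2: Y=0.000+0.08459j on G[1,0]
R4: Y=0.006667+0.000j on G[3,1]
R5: Y=0.01727+0.000j on G[3,4]
L2: Y=0.000-0.07327j on G[3,2]
R6: Y=0.0004255+0.000j on G[4,0]
L3: Y=0.000-0.03579j on G[4,2]
R7: Y=0.0005848+0.000j on G[2,4]
R8: Y=0.02532+0.000j on G[3,1]
R9: Y=0.04049+0.000j on G[2,0]
C3: Y=0.000+0.07616j on G[4,3]
C4: Y=0.000+0.4988j on G[4,3]
R10: Y=0.009009+0.000j on G[4,3]
L4: Y=0.000-0.0007531j on G[0,2]
C5: Y=0.000+0.006437j on G[4,2]
I2: z[0]−=0.0119, z[4]+=0.0119
solve → V1=0.006382-0.005747j, V2=-0.001797-0.03027j, V3=0.01267+0.001071j, V4=0.01395-0.02272j

2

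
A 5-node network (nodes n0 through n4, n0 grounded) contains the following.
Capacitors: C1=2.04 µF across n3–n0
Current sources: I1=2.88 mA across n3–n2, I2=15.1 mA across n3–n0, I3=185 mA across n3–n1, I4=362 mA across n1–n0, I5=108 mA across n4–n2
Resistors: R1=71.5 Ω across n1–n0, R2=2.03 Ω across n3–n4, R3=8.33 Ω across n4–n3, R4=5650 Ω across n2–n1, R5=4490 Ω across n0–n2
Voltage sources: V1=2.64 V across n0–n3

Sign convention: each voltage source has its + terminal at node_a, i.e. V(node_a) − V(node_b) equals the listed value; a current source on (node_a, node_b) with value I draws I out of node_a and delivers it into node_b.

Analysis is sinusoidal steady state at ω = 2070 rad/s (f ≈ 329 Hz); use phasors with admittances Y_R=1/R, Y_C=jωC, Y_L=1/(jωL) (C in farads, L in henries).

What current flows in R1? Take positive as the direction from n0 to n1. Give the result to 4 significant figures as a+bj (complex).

MNA unknowns: 4 node voltages V₁..V_4 plus 1 source current (V1)
C1: Y=0.000+0.004223j on G[3,0]
I1: z[3]−=0.00288, z[2]+=0.00288
I2: z[3]−=0.0151, z[0]+=0.0151
R1: Y=0.01399+0.000j on G[1,0]
R2: Y=0.4926+0.000j on G[3,4]
R3: Y=0.1200+0.000j on G[4,3]
R4: Y=0.0001770+0.000j on G[2,1]
I3: z[3]−=0.185, z[1]+=0.185
I4: z[1]−=0.362, z[0]+=0.362
R5: Y=0.0002227+0.000j on G[0,2]
I5: z[4]−=0.108, z[2]+=0.108
V1: row V0−V3=2.64, i_V1 at 0,3
solve → V1=-9.081+0.000j, V2=273.4+0.000j, V3=-2.640+0.000j, V4=-2.816+0.000j
aux → i_V1=0.3110-0.01115j

0.1270+0.000j A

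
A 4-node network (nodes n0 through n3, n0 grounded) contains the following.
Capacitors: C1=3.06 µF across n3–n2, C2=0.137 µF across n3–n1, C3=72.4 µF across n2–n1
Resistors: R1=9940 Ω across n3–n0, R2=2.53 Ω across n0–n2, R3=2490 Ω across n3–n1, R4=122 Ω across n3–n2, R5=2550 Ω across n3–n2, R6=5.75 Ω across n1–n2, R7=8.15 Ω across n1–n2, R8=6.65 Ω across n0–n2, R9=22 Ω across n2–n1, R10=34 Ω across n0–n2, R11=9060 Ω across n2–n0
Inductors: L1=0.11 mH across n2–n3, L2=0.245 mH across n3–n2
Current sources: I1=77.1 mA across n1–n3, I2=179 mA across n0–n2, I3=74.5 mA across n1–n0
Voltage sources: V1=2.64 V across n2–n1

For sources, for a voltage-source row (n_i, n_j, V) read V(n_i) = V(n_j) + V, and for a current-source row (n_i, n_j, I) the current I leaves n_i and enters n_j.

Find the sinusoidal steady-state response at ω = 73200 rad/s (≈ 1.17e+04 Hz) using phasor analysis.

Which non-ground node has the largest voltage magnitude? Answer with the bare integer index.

1

Apply KCL at each of the 3 non-ground nodes and solve the resulting linear system.
Node n1: branches {R3, C2, I1, R6, R7, R9, C3, I3, V1} → V_1 = -2.458+0.0002531j
Node n2: branches {C1, R2, L1, R4, L2, R5, I2, R6, R7, R8, R9, C3, R10, R11, V1} → V_2 = 0.1817+0.0002531j
Node n3: branches {C1, R1, L1, R3, R4, L2, C2, R5, I1} → V_3 = -0.06458-1.447j
Source currents: i(V1)=-0.7669-14.01j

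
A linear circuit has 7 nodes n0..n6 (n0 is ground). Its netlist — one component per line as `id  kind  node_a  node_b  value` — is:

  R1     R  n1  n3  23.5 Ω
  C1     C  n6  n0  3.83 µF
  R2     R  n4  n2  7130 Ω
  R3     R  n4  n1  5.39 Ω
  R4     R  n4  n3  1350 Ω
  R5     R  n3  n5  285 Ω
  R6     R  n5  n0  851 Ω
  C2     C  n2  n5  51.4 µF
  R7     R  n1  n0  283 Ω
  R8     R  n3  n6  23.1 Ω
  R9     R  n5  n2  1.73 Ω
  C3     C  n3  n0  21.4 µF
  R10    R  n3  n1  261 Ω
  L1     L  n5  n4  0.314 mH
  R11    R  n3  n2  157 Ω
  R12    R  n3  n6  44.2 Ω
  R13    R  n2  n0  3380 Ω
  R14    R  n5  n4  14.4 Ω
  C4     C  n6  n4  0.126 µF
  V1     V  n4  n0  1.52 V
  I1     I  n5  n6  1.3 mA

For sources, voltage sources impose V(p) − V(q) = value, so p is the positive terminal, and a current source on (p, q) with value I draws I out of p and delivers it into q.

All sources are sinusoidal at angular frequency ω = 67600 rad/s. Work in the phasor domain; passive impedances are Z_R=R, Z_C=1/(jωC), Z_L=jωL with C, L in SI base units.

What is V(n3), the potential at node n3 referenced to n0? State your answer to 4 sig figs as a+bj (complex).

Apply KCL at each of the 6 non-ground nodes and solve the resulting linear system.
Node n1: branches {R1, R3, R7, R10} → V_1 = 1.198-0.009803j
Node n2: branches {R2, C2, R9, R11, R13} → V_2 = 1.352-0.1016j
Node n3: branches {R1, R4, R5, R8, C3, R10, R11, R12} → V_3 = 0.003352-0.04976j
Node n4: branches {R2, R3, R4, L1, R14, C4, V1} → V_4 = 1.520+0.000j
Node n5: branches {R5, R6, C2, R9, L1, R14, I1} → V_5 = 1.352-0.1042j
Node n6: branches {C1, R8, R12, C4, I1} → V_6 = 0.03540+0.003038j
Source currents: i(V1)=-0.07742-0.01383j

0.003352-0.04976j V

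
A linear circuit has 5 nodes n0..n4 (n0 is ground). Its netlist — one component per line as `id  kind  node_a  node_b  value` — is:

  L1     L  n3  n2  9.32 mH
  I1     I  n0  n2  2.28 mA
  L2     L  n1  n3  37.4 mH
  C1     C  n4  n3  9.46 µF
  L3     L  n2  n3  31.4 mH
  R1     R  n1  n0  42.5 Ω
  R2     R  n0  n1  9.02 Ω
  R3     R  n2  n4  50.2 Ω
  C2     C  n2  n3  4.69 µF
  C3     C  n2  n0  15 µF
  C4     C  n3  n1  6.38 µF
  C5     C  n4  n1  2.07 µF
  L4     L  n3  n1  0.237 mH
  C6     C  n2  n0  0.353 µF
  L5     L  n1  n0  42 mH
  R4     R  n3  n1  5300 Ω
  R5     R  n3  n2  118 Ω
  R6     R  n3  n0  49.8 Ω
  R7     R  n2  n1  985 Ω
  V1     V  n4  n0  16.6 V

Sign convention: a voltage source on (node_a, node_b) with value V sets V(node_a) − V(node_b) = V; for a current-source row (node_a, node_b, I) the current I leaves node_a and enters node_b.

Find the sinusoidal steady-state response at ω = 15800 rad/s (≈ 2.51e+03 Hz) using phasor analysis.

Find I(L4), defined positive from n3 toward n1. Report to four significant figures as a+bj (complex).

MNA unknowns: 4 node voltages V₁..V_4 plus 1 source current (V1)
L1: Y=0.000-0.006791j on G[3,2]
I1: z[0]−=0.00228, z[2]+=0.00228
L2: Y=0.000-0.001692j on G[1,3]
C1: Y=0.000+0.1495j on G[4,3]
L3: Y=0.000-0.002016j on G[2,3]
R1: Y=0.02353+0.000j on G[1,0]
R2: Y=0.1109+0.000j on G[0,1]
R3: Y=0.01992+0.000j on G[2,4]
C2: Y=0.000+0.07410j on G[2,3]
C3: Y=0.000+0.2370j on G[2,0]
C4: Y=0.000+0.1008j on G[3,1]
C5: Y=0.000+0.03271j on G[4,1]
L4: Y=0.000-0.2671j on G[3,1]
C6: Y=0.000+0.005577j on G[2,0]
L5: Y=0.000-0.001507j on G[1,0]
R4: Y=0.0001887+0.000j on G[3,1]
R5: Y=0.008475+0.000j on G[3,2]
R6: Y=0.02008+0.000j on G[3,0]
R7: Y=0.001015+0.000j on G[2,1]
V1: row V4−V0=16.6, i_V1 at 4,0
solve → V1=10.97-0.2041j, V2=2.794+0.6461j, V3=12.34+8.660j, V4=16.60+0.000j
aux → i_V1=-1.563-0.8076j

2.367-0.3668j A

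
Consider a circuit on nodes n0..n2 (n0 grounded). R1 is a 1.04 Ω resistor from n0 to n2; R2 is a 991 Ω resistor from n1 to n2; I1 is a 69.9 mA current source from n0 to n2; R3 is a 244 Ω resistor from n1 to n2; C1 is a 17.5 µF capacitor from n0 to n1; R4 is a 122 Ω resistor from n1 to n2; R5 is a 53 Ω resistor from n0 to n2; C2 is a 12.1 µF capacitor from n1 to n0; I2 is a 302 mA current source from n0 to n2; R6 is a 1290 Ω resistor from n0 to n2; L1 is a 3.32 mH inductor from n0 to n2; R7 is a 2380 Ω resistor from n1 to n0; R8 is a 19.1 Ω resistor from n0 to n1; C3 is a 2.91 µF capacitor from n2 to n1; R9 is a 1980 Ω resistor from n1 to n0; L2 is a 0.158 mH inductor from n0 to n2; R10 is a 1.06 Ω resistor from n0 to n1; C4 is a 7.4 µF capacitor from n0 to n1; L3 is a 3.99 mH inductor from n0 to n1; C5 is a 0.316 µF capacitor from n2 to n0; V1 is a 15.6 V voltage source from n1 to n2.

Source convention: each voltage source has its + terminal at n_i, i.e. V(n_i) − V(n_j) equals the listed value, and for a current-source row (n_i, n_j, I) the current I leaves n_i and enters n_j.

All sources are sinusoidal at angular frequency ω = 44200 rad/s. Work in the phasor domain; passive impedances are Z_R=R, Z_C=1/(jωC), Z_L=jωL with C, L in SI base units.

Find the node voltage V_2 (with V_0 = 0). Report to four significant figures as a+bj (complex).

-11.07-4.496j V

Apply KCL at each of the 2 non-ground nodes and solve the resulting linear system.
Node n1: branches {R2, R3, C1, R4, C2, R7, R8, C3, R9, R10, C4, L3, V1} → V_1 = 4.532-4.496j
Node n2: branches {R1, R2, I1, R3, R4, R5, I2, R6, L1, C3, L2, C5, V1} → V_2 = -11.07-4.496j
Source currents: i(V1)=-12.05-4.912j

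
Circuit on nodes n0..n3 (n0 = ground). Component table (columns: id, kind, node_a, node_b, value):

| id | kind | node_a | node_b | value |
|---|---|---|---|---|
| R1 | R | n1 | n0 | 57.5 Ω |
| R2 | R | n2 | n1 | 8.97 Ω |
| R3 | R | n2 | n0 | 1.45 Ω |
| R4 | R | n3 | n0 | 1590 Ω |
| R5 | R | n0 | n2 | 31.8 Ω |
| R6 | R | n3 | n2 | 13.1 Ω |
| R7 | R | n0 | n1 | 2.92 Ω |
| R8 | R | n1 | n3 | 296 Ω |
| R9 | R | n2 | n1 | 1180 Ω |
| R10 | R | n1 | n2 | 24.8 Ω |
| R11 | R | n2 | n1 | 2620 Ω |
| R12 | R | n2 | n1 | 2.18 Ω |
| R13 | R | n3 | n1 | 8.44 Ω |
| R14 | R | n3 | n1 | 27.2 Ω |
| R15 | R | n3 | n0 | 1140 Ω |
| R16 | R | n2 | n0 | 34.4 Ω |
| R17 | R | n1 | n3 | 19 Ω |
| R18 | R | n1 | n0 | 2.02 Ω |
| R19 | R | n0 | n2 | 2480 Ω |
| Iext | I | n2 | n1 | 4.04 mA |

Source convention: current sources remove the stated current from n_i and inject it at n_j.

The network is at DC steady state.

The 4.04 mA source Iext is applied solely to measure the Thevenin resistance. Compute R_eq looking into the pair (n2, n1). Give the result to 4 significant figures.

Element admittances at DC:
  Y(R1) = 0.01739 S between n1,n0
  Y(R2) = 0.1115 S between n2,n1
  Y(R3) = 0.6897 S between n2,n0
  Y(R4) = 0.0006289 S between n3,n0
  Y(R5) = 0.03145 S between n0,n2
  Y(R6) = 0.07634 S between n3,n2
  Y(R7) = 0.3425 S between n0,n1
  Y(R8) = 0.003378 S between n1,n3
  Y(R9) = 0.0008475 S between n2,n1
  Y(R10) = 0.04032 S between n1,n2
  Y(R11) = 0.0003817 S between n2,n1
  Y(R12) = 0.4587 S between n2,n1
  Y(R13) = 0.1185 S between n3,n1
  Y(R14) = 0.03676 S between n3,n1
  Y(R15) = 0.0008772 S between n3,n0
  Y(R16) = 0.02907 S between n2,n0
  Y(R17) = 0.05263 S between n1,n3
  Y(R18) = 0.4950 S between n1,n0
  Y(R19) = 0.0004032 S between n0,n2
  Iext: injects 0.00404 A into n1 (from n2)
Assemble and solve the 3×3 MNA system:
  V(n1)=0.001768  V(n2)=-0.002016  V(n3)=0.0007600

R_eq = 0.9367 Ω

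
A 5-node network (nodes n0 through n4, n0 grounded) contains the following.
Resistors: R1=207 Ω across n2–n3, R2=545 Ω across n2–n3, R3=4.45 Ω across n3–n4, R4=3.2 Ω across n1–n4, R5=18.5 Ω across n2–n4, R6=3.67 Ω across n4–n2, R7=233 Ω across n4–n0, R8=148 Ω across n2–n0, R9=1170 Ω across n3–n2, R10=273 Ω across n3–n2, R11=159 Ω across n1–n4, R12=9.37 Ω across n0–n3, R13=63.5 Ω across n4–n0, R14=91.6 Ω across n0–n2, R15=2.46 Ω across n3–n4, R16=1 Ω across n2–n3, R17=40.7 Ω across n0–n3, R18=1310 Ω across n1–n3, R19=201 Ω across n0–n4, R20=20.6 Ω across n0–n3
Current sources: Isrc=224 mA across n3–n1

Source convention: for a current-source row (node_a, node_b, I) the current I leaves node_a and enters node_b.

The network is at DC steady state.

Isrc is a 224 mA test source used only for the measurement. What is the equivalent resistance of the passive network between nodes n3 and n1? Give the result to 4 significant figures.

Element admittances at DC:
  Y(R1) = 0.004831 S between n2,n3
  Y(R2) = 0.001835 S between n2,n3
  Y(R3) = 0.2247 S between n3,n4
  Y(R4) = 0.3125 S between n1,n4
  Y(R5) = 0.05405 S between n2,n4
  Y(R6) = 0.2725 S between n4,n2
  Y(R7) = 0.004292 S between n4,n0
  Y(R8) = 0.006757 S between n2,n0
  Y(R9) = 0.0008547 S between n3,n2
  Y(R10) = 0.003663 S between n3,n2
  Y(R11) = 0.006289 S between n1,n4
  Y(R12) = 0.1067 S between n0,n3
  Y(R13) = 0.01575 S between n4,n0
  Y(R14) = 0.01092 S between n0,n2
  Y(R15) = 0.4065 S between n3,n4
  Y(R16) = 1.000 S between n2,n3
  Y(R17) = 0.02457 S between n0,n3
  Y(R18) = 0.0007634 S between n1,n3
  Y(R19) = 0.004975 S between n0,n4
  Y(R20) = 0.04854 S between n0,n3
  Isrc: injects 0.224 A into n1 (from n3)
Assemble and solve the 4×4 MNA system:
  V(n1)=0.9157  V(n2)=0.02752  V(n3)=-0.03266  V(n4)=0.2154

R_eq = 4.234 Ω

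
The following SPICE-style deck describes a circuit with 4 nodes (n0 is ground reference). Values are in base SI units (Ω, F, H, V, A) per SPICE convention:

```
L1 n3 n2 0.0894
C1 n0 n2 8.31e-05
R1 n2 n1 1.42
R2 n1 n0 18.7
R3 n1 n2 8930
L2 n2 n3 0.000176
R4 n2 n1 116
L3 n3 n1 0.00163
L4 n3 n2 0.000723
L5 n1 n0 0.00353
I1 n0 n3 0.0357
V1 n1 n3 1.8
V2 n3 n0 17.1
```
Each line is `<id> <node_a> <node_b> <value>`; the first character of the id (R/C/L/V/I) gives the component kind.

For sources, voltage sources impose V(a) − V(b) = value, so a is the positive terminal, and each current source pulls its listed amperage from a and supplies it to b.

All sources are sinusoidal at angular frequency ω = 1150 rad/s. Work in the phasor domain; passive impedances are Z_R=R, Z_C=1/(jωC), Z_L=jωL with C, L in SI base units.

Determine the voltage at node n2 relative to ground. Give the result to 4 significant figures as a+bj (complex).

17.39+0.1776j V

MNA unknowns: 3 node voltages V₁..V_3 plus 2 source currents (V1, V2)
L1: Y=0.000-0.009727j on G[3,2]
C1: Y=0.000+0.09556j on G[0,2]
R1: Y=0.7042+0.000j on G[2,1]
R2: Y=0.05348+0.000j on G[1,0]
R3: Y=0.0001120+0.000j on G[1,2]
L2: Y=0.000-4.941j on G[2,3]
R4: Y=0.008621+0.000j on G[2,1]
L3: Y=0.000-0.5335j on G[3,1]
L4: Y=0.000-1.203j on G[3,2]
L5: Y=0.000-0.2463j on G[1,0]
I1: z[0]−=0.0357, z[3]+=0.0357
V1: row V1−V3=1.8, i_V1 at 1,3
V2: row V3−V0=17.1, i_V2 at 3,0
solve → V1=18.90+0.000j, V2=17.39+0.1776j, V3=17.10+0.000j
aux → i_V1=-2.087+5.743j, i_V2=-0.9580+2.994j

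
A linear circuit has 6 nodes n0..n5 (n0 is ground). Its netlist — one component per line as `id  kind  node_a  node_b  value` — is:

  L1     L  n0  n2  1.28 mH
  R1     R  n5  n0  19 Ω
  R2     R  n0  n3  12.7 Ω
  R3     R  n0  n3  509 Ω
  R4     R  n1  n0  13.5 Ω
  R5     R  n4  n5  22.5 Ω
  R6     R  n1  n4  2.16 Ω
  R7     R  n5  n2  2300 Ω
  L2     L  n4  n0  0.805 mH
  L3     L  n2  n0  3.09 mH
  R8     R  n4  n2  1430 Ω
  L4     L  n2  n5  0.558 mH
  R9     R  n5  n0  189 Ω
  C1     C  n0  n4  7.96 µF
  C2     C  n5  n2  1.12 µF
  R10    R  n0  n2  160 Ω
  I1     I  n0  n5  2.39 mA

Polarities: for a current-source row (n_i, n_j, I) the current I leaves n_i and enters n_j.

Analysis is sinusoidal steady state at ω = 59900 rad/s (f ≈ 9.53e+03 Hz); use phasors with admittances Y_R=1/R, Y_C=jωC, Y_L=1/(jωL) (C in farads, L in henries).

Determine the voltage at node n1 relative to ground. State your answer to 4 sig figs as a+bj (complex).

0.0006501-0.001433j V

MNA unknowns: 5 node voltages V₁..V_5
L1: Y=0.000-0.01304j on G[0,2]
R1: Y=0.05263+0.000j on G[5,0]
R2: Y=0.07874+0.000j on G[0,3]
R3: Y=0.001965+0.000j on G[0,3]
R4: Y=0.07407+0.000j on G[1,0]
R5: Y=0.04444+0.000j on G[4,5]
R6: Y=0.4630+0.000j on G[1,4]
R7: Y=0.0004348+0.000j on G[5,2]
L2: Y=0.000-0.02074j on G[4,0]
L3: Y=0.000-0.005403j on G[2,0]
R8: Y=0.0006993+0.000j on G[4,2]
L4: Y=0.000-0.02992j on G[2,5]
R9: Y=0.005291+0.000j on G[5,0]
C1: Y=0.000+0.4768j on G[0,4]
C2: Y=0.000+0.06709j on G[5,2]
R10: Y=0.006250+0.000j on G[0,2]
I1: z[0]−=0.00239, z[5]+=0.00239
solve → V1=0.0006501-0.001433j, V2=0.02957+0.01791j, V3=0.000+0.000j, V4=0.0007541-0.001663j, V5=0.01845+0.003379j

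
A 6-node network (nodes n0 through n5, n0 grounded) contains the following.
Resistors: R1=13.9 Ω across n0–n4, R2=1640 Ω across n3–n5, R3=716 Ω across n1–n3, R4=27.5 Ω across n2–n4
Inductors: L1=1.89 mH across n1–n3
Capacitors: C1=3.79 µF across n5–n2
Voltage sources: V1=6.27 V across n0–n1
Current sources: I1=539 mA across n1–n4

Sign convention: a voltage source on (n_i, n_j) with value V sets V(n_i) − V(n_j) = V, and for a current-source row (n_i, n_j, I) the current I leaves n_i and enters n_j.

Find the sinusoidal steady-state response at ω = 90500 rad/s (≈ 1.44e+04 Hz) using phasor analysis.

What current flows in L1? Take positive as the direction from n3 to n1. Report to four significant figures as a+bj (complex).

0.007339-0.002486j A

Apply KCL at each of the 5 non-ground nodes and solve the resulting linear system.
Node n1: branches {R3, L1, V1, I1} → V_1 = -6.270+0.000j
Node n2: branches {R4, C1} → V_2 = 7.164+0.03034j
Node n3: branches {R2, R3, L1} → V_3 = -5.845+1.255j
Node n4: branches {R1, R4, I1} → V_4 = 7.382+0.01019j
Node n5: branches {R2, C1} → V_5 = 7.166+0.05347j
Source currents: i(V1)=0.5311+0.0007329j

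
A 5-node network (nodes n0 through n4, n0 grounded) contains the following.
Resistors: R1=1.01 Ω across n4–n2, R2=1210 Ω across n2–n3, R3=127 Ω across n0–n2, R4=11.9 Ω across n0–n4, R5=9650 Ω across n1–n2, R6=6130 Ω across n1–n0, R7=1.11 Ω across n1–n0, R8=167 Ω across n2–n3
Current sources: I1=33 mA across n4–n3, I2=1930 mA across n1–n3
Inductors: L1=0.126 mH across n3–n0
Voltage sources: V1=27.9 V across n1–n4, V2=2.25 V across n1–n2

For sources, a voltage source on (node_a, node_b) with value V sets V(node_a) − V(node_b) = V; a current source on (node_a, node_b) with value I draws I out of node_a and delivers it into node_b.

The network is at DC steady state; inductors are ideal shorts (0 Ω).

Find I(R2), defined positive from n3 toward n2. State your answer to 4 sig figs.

0.001517 A

MNA unknowns: 4 node voltages V₁..V_4 plus 3 source currents (L1, V1, V2)
R1: Y=0.9901 on G[4,2]
I1: z[4]−=0.033, z[3]+=0.033
I2: z[1]−=1.93, z[3]+=1.93
R2: Y=0.0008264 on G[2,3]
R3: Y=0.007874 on G[0,2]
R4: Y=0.08403 on G[0,4]
R5: Y=0.0001036 on G[1,2]
R6: Y=0.0001631 on G[1,0]
R7: Y=0.9009 on G[1,0]
R8: Y=0.005988 on G[2,3]
L1: row V3−V0=0, i_L1 at 3,0
V1: row V1−V4=27.9, i_V1 at 1,4
V2: row V1−V2=2.25, i_V2 at 1,2
solve → V1=0.4147, V2=-1.835, V3=0.000, V4=-27.49
aux → i_L1=1.950, i_V1=-27.67, i_V2=25.37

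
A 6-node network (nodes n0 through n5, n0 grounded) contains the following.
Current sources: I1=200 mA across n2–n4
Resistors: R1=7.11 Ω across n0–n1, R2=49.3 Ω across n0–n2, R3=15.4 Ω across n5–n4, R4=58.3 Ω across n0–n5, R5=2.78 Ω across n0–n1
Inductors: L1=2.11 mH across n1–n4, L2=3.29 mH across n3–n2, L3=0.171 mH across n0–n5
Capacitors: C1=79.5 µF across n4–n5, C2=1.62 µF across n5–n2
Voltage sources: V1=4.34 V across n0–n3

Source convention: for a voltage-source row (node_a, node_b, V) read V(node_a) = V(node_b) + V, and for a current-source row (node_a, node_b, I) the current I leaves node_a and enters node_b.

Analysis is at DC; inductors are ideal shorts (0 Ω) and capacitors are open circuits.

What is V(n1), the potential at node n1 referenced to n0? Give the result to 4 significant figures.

0.3538 V

Element admittances at DC:
  I1: injects 0.2 A into n4 (from n2)
  Y(R1) = 0.1406 S between n0,n1
  L1: short n1↔n4 (DC inductor)
  Y(R2) = 0.02028 S between n0,n2
  Y(C1) = 0.000 S between n4,n5
  Y(R3) = 0.06494 S between n5,n4
  L2: short n3↔n2 (DC inductor)
  Y(R4) = 0.01715 S between n0,n5
  L3: short n0↔n5 (DC inductor)
  Y(C2) = 0.000 S between n5,n2
  Y(R5) = 0.3597 S between n0,n1
  V1: constraint V(n0)−V(n3) = 4.34
Assemble and solve the 9×9 MNA system:
  V(n1)=0.3538  V(n2)=-4.340  V(n3)=-4.340  V(n4)=0.3538  V(n5)=0.000
  i(L1)=-0.1770  i(L2)=0.1120  i(L3)=-0.02297  i(V1)=0.1120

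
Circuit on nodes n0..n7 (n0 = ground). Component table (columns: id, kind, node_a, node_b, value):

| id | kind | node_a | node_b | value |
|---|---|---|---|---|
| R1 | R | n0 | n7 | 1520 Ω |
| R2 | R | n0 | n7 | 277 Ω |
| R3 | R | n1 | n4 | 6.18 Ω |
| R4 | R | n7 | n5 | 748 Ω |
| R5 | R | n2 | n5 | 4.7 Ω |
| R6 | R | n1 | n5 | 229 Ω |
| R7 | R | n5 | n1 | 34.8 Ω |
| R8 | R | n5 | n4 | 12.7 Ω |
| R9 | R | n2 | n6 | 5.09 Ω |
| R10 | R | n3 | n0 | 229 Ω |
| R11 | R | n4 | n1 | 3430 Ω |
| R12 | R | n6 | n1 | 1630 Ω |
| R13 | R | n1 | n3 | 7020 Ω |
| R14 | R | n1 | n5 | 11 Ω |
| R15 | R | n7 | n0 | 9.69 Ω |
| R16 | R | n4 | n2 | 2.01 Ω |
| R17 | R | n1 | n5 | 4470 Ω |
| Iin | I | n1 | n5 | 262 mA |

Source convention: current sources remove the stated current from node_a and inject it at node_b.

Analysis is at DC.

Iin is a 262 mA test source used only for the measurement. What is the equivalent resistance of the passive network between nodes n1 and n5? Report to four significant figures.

Element admittances at DC:
  Y(R1) = 0.0006579 S between n0,n7
  Y(R2) = 0.003610 S between n0,n7
  Y(R3) = 0.1618 S between n1,n4
  Y(R4) = 0.001337 S between n7,n5
  Y(R5) = 0.2128 S between n2,n5
  Y(R6) = 0.004367 S between n1,n5
  Y(R7) = 0.02874 S between n5,n1
  Y(R8) = 0.07874 S between n5,n4
  Y(R9) = 0.1965 S between n2,n6
  Y(R10) = 0.004367 S between n3,n0
  Y(R11) = 0.0002915 S between n4,n1
  Y(R12) = 0.0006135 S between n6,n1
  Y(R13) = 0.0001425 S between n1,n3
  Y(R14) = 0.09091 S between n1,n5
  Y(R15) = 0.1032 S between n7,n0
  Y(R16) = 0.4975 S between n4,n2
  Y(R17) = 0.0002237 S between n1,n5
  Iin: injects 0.262 A into n5 (from n1)
Assemble and solve the 7×7 MNA system:
  V(n1)=-1.081  V(n2)=-0.2362  V(n3)=-0.03416  V(n4)=-0.3845  V(n5)=0.1130  V(n6)=-0.2389  V(n7)=0.001388

R_eq = 4.558 Ω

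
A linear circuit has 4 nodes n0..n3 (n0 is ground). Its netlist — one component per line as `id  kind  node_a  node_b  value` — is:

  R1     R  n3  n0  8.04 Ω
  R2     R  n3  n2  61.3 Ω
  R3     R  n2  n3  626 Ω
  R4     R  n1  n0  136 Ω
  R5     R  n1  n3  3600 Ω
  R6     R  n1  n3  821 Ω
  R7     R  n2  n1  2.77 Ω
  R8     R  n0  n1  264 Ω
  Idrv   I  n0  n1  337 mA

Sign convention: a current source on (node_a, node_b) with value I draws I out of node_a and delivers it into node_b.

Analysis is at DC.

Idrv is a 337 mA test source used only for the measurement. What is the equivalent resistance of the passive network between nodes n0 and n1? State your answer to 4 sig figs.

Apply KCL at each of the 3 non-ground nodes and solve the resulting linear system.
Node n1: branches {R4, R5, R6, R7, R8, Idrv} → V_1 = 12.35
Node n2: branches {R2, R3, R7} → V_2 = 11.84
Node n3: branches {R1, R2, R3, R5, R6} → V_3 = 1.603

R_eq = 36.64 Ω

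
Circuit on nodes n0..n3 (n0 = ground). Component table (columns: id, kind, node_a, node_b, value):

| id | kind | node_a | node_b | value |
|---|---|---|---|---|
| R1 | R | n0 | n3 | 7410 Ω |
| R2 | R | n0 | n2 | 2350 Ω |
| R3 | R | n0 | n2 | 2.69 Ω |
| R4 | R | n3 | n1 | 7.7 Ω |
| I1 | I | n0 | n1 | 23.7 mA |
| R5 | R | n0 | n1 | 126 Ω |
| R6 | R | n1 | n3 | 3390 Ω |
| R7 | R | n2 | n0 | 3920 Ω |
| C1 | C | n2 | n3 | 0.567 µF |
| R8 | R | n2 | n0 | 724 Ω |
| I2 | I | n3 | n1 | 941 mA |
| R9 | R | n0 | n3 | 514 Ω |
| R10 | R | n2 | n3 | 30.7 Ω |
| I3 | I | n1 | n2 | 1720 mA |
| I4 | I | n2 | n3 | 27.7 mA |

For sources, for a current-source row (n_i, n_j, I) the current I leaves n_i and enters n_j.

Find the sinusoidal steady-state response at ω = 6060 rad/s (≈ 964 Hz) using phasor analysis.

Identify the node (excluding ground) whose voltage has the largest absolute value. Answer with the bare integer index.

1

Apply KCL at each of the 3 non-ground nodes and solve the resulting linear system.
Node n1: branches {R4, I1, R5, R6, I2, I3} → V_1 = -40.75+2.907j
Node n2: branches {R2, R3, R7, C1, R8, R10, I3, I4} → V_2 = 1.137-0.07889j
Node n3: branches {R1, R4, R6, C1, I2, R9, R10, I4} → V_3 = -37.43+3.085j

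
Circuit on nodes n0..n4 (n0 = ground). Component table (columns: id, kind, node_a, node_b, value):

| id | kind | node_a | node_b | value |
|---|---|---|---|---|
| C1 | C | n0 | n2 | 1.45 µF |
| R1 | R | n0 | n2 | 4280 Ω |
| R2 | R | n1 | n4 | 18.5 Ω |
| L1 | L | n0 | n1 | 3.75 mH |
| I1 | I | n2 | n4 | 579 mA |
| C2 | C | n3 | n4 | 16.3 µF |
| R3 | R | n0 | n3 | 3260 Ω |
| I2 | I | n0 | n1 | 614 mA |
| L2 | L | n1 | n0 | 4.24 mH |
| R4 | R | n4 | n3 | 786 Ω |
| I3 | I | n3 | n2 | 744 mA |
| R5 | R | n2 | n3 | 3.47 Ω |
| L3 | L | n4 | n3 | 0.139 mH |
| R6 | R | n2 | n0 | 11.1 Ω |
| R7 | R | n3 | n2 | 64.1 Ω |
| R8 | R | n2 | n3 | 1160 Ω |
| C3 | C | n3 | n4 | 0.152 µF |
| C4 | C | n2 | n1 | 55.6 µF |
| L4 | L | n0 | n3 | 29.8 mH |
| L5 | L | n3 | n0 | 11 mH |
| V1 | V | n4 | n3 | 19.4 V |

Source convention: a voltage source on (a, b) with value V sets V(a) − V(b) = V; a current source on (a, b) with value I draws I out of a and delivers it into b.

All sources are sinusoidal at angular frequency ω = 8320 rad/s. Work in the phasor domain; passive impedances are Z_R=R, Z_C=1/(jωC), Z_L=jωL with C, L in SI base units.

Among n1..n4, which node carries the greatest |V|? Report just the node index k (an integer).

Apply KCL at each of the 4 non-ground nodes and solve the resulting linear system.
Node n1: branches {R2, L1, I2, L2, C4} → V_1 = 6.978+1.403j
Node n2: branches {C1, R1, I1, I3, R5, R6, R7, R8, C4} → V_2 = 5.770+4.280j
Node n3: branches {C2, R3, R4, I3, R5, L3, R7, R8, C3, L4, L5, V1} → V_3 = 2.402+3.943j
Node n4: branches {R2, I1, C2, R4, L3, C3, V1} → V_4 = 21.80+3.943j
Source currents: i(V1)=-0.2470+13.98j

4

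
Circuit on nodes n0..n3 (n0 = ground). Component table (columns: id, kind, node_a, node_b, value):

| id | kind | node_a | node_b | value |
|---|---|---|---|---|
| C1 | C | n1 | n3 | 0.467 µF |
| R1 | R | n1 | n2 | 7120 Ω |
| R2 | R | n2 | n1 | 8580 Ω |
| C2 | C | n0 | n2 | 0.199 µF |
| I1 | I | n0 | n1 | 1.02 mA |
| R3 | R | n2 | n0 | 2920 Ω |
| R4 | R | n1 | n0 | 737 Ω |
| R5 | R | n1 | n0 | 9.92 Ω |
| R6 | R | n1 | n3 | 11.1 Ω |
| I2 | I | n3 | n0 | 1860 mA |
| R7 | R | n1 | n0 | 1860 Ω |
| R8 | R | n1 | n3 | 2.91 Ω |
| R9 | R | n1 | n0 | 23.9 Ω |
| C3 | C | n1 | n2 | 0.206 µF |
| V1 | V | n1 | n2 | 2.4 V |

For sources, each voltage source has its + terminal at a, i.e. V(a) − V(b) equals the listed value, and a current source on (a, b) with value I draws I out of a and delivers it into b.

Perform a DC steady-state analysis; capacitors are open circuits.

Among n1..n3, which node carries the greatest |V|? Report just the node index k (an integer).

3

Element admittances at DC:
  Y(C1) = 0.000 S between n1,n3
  Y(R1) = 0.0001404 S between n1,n2
  Y(R2) = 0.0001166 S between n2,n1
  Y(C2) = 0.000 S between n0,n2
  I1: injects 0.00102 A into n1 (from n0)
  Y(R3) = 0.0003425 S between n2,n0
  Y(R4) = 0.001357 S between n1,n0
  Y(R5) = 0.1008 S between n1,n0
  Y(R6) = 0.09009 S between n1,n3
  I2: injects 1.86 A into n0 (from n3)
  Y(R7) = 0.0005376 S between n1,n0
  Y(R8) = 0.3436 S between n1,n3
  Y(R9) = 0.04184 S between n1,n0
  Y(C3) = 0.000 S between n1,n2
  V1: constraint V(n1)−V(n2) = 2.4
Assemble and solve the 4×4 MNA system:
  V(n1)=-12.83  V(n2)=-15.23  V(n3)=-17.11
  i(V1)=-0.005831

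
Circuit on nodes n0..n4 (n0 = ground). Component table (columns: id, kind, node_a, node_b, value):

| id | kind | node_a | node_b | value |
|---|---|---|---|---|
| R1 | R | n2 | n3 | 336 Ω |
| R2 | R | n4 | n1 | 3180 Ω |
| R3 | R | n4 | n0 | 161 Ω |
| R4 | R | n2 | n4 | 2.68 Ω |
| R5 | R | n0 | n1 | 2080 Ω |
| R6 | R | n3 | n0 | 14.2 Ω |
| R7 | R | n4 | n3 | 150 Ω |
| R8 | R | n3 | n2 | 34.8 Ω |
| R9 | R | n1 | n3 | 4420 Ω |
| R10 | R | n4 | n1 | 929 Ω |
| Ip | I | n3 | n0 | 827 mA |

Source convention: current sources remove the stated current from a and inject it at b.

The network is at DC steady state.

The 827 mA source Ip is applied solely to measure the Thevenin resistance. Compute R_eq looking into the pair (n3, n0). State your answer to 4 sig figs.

Element admittances at DC:
  Y(R1) = 0.002976 S between n2,n3
  Y(R2) = 0.0003145 S between n4,n1
  Y(R3) = 0.006211 S between n4,n0
  Y(R4) = 0.3731 S between n2,n4
  Y(R5) = 0.0004808 S between n0,n1
  Y(R6) = 0.07042 S between n3,n0
  Y(R7) = 0.006667 S between n4,n3
  Y(R8) = 0.02874 S between n3,n2
  Y(R9) = 0.0002262 S between n1,n3
  Y(R10) = 0.001076 S between n4,n1
  Ip: injects 0.827 A into n0 (from n3)
Assemble and solve the 4×4 MNA system:
  V(n1)=-7.281  V(n2)=-9.343  V(n3)=-10.88  V(n4)=-9.212

R_eq = 13.16 Ω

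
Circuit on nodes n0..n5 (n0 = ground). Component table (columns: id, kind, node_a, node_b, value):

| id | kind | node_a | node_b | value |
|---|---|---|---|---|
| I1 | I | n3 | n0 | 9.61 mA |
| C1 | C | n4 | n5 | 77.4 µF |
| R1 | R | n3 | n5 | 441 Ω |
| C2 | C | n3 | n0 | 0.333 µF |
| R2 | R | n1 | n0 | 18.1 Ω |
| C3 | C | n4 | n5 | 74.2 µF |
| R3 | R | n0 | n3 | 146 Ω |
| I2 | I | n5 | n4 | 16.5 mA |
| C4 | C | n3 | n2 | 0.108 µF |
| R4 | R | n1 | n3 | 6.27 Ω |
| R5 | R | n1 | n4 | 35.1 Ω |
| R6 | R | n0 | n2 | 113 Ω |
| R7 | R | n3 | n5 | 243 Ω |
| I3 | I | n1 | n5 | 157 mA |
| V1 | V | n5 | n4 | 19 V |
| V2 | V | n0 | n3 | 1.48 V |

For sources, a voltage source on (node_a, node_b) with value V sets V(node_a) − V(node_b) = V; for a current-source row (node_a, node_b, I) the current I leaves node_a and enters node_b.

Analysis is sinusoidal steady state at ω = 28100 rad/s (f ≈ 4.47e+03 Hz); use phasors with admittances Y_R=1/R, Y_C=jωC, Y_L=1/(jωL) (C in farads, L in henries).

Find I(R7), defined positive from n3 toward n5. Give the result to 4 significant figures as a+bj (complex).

Element admittances at ω=28100 rad/s:
  I1: injects 0.00961 A into n0 (from n3)
  Y(C1) = 0.000+2.175j S between n4,n5
  Y(R1) = 0.002268+0.000j S between n3,n5
  Y(C2) = 0.000+0.009357j S between n3,n0
  Y(R2) = 0.05525+0.000j S between n1,n0
  Y(C3) = 0.000+2.085j S between n4,n5
  Y(R3) = 0.006849+0.000j S between n0,n3
  I2: injects 0.0165 A into n4 (from n5)
  Y(C4) = 0.000+0.003035j S between n3,n2
  Y(R4) = 0.1595+0.000j S between n1,n3
  Y(R5) = 0.02849+0.000j S between n1,n4
  Y(R6) = 0.008850+0.000j S between n0,n2
  Y(R7) = 0.004115+0.000j S between n3,n5
  I3: injects 0.157 A into n5 (from n1)
  V1: constraint V(n5)−V(n4) = 19
  V2: constraint V(n0)−V(n3) = 1.48
Assemble and solve the 7×7 MNA system:
  V(n1)=-1.689+0.000j  V(n2)=-0.1557-0.4541j  V(n3)=-1.480+0.000j  V(n4)=-0.6265+0.000j  V(n5)=18.37+0.000j
  i(V1)=0.01378-80.94j  i(V2)=-0.09524-0.01787j

-0.08170+0.000j A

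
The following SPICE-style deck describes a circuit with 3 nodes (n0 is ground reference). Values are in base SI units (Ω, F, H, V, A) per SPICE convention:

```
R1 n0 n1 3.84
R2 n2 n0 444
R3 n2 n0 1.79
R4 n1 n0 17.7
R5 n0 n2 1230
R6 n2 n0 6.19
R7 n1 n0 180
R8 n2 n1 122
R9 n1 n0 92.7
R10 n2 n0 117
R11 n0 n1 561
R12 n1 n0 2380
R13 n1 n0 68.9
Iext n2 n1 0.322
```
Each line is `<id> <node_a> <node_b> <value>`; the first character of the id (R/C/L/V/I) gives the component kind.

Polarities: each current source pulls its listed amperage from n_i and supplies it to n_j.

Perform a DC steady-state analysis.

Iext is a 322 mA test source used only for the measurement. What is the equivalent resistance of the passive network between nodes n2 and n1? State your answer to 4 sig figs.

R_eq = 4.082 Ω

Apply KCL at each of the 2 non-ground nodes and solve the resulting linear system.
Node n1: branches {R1, R4, R7, R8, R9, R11, R12, R13, Iext} → V_1 = 0.8893
Node n2: branches {R2, R3, R5, R6, R8, R10, Iext} → V_2 = -0.4253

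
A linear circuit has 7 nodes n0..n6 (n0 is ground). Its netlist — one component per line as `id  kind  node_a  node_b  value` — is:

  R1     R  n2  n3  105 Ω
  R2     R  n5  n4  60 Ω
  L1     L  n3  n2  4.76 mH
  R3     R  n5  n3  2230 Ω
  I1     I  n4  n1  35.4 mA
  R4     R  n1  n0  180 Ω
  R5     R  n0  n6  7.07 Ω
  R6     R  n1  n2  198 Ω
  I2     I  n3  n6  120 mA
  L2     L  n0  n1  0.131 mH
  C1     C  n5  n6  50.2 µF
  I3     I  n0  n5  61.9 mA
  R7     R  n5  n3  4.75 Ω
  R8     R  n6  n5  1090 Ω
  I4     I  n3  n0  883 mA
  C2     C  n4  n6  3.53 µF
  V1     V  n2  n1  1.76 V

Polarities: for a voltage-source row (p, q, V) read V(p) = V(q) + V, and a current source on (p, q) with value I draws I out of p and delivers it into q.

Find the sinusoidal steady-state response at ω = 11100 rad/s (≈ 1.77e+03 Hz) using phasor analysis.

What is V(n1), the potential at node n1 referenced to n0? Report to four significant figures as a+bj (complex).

Element admittances at ω=11100 rad/s:
  Y(R1) = 0.009524+0.000j S between n2,n3
  Y(R2) = 0.01667+0.000j S between n5,n4
  Y(L1) = 0.000-0.01893j S between n3,n2
  Y(R3) = 0.0004484+0.000j S between n5,n3
  I1: injects 0.0354 A into n1 (from n4)
  Y(R4) = 0.005556+0.000j S between n1,n0
  Y(R5) = 0.1414+0.000j S between n0,n6
  Y(R6) = 0.005051+0.000j S between n1,n2
  I2: injects 0.12 A into n6 (from n3)
  Y(L2) = 0.000-0.6877j S between n0,n1
  Y(C1) = 0.000+0.5572j S between n5,n6
  I3: injects 0.0619 A into n5 (from n0)
  Y(R7) = 0.2105+0.000j S between n5,n3
  Y(R8) = 0.0009174+0.000j S between n6,n5
  I4: injects 0.883 A into n0 (from n3)
  Y(C2) = 0.000+0.03918j S between n4,n6
  V1: constraint V(n2)−V(n1) = 1.76
Assemble and solve the 7×7 MNA system:
  V(n1)=-0.2978-0.1242j  V(n2)=1.462-0.1242j  V(n3)=-9.742-0.9576j  V(n4)=-5.050-0.3191j  V(n5)=-5.568+0.009908j  V(n6)=-5.190-1.443j
  i(V1)=-0.1314+0.2041j

-0.2978-0.1242j V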